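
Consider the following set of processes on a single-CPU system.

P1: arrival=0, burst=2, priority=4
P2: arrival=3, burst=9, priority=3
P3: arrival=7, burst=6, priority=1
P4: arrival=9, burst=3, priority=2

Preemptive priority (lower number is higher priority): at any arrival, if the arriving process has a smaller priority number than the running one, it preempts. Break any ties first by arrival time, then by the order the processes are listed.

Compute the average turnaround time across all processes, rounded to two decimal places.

8.25

Timeline: | P1 0-2 | idle 2-3 | P2 3-7 | P3 7-13 | P4 13-16 | P2 16-21 |
Completion: P1=2  P2=21  P3=13  P4=16
Turnaround times: P1=2, P2=18, P3=6, P4=7
Average turnaround = (2+18+6+7) / 4 = 33/4 = 8.25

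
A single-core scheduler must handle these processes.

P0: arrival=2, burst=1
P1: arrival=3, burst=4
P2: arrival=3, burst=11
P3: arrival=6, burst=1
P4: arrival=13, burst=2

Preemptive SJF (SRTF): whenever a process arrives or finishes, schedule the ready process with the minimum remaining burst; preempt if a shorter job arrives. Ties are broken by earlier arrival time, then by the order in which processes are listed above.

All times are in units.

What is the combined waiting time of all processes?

Schedule: | idle 0-2 | P0 2-3 | P1 3-7 | P3 7-8 | P2 8-13 | P4 13-15 | P2 15-21 |
Completion: P0=3  P1=7  P2=21  P3=8  P4=15
Waiting = turnaround − burst: P0=0, P1=0, P2=7, P3=1, P4=0
Total waiting = 0 + 0 + 7 + 1 + 0 = 8

8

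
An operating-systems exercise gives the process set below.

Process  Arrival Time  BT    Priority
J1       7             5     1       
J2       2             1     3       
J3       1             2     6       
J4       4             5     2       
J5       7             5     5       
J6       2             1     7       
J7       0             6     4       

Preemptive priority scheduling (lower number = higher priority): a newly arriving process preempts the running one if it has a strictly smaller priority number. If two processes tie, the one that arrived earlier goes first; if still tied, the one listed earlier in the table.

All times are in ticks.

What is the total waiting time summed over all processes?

Schedule: | J7 0-2 | J2 2-3 | J7 3-4 | J4 4-7 | J1 7-12 | J4 12-14 | J7 14-17 | J5 17-22 | J3 22-24 | J6 24-25 |
Completion: J1=12  J2=3  J3=24  J4=14  J5=22  J6=25  J7=17
Turnaround (C−A): J1=5  J2=1  J3=23  J4=10  J5=15  J6=23  J7=17
Waiting = turnaround − burst: J1=0, J2=0, J3=21, J4=5, J5=10, J6=22, J7=11
Total waiting = 0 + 0 + 21 + 5 + 10 + 22 + 11 = 69

69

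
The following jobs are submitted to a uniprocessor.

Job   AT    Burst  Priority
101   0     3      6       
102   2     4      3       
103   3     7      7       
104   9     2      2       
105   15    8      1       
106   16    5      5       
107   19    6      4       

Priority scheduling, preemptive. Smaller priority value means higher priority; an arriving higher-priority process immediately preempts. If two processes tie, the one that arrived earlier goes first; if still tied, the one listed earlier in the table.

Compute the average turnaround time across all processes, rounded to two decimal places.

Schedule: | 101 0-2 | 102 2-6 | 101 6-7 | 103 7-9 | 104 9-11 | 103 11-15 | 105 15-23 | 107 23-29 | 106 29-34 | 103 34-35 |
Completion: 101=7  102=6  103=35  104=11  105=23  106=34  107=29
Turnaround times: 101=7, 102=4, 103=32, 104=2, 105=8, 106=18, 107=10
Average turnaround = (7+4+32+2+8+18+10) / 7 = 81/7 = 11.57

11.57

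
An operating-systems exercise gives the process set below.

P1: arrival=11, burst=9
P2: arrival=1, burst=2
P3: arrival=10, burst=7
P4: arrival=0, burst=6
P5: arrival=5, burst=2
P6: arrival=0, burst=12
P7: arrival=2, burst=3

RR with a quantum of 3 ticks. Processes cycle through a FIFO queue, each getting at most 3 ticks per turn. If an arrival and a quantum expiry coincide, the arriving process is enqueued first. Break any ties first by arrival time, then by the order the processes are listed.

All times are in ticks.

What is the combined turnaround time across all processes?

Timeline: | P4 0-3 | P6 3-6 | P2 6-8 | P7 8-11 | P4 11-14 | P5 14-16 | P6 16-19 | P3 19-22 | P1 22-25 | P6 25-28 | P3 28-31 | P1 31-34 | P6 34-37 | P3 37-38 | P1 38-41 |
Completion: P1=41  P2=8  P3=38  P4=14  P5=16  P6=37  P7=11
Turnaround (C−A): P1=30  P2=7  P3=28  P4=14  P5=11  P6=37  P7=9
Turnaround = completion − arrival: P1=30, P2=7, P3=28, P4=14, P5=11, P6=37, P7=9
Total turnaround = 30 + 7 + 28 + 14 + 11 + 37 + 9 = 136

136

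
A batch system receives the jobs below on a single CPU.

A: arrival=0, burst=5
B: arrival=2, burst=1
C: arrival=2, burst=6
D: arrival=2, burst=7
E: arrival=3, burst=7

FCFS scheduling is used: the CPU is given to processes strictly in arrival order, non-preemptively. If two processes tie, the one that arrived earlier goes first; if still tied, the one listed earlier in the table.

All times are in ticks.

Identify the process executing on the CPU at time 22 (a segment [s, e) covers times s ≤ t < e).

E

Gantt: | A 0-5 | B 5-6 | C 6-12 | D 12-19 | E 19-26 |
Completion: A=5  B=6  C=12  D=19  E=26
Turnaround (C−A): A=5  B=4  C=10  D=17  E=23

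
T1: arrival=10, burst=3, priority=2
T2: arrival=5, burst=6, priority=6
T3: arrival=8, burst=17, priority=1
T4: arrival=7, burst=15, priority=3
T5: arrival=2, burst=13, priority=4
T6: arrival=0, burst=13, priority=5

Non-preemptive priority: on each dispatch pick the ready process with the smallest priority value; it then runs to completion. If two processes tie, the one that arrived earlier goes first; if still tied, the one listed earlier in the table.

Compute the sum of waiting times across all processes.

Gantt: | T6 0-13 | T3 13-30 | T1 30-33 | T4 33-48 | T5 48-61 | T2 61-67 |
Completion: T1=33  T2=67  T3=30  T4=48  T5=61  T6=13
Waiting = turnaround − burst: T1=20, T2=56, T3=5, T4=26, T5=46, T6=0
Total waiting = 20 + 56 + 5 + 26 + 46 + 0 = 153

153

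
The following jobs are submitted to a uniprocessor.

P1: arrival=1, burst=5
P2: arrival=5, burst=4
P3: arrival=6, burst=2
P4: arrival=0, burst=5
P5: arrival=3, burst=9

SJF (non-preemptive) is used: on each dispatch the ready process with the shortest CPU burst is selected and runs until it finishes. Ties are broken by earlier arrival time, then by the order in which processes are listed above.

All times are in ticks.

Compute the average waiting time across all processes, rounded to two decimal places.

5.20

Timeline: | P4 0-5 | P2 5-9 | P3 9-11 | P1 11-16 | P5 16-25 |
Completion: P1=16  P2=9  P3=11  P4=5  P5=25
Waiting times: P1=10, P2=0, P3=3, P4=0, P5=13
Average waiting = (10+0+3+0+13) / 5 = 26/5 = 5.20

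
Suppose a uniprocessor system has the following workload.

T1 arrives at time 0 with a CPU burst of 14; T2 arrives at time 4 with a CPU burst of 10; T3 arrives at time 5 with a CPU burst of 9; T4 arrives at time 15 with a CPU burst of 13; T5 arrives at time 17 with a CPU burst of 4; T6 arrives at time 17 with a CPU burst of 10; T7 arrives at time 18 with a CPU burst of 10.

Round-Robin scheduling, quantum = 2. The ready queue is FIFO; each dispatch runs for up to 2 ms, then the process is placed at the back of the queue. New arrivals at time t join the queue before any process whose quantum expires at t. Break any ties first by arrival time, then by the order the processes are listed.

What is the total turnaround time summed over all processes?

Timeline: | T1 0-4 | T2 4-6 | T1 6-8 | T3 8-10 | T2 10-12 | T1 12-14 | T3 14-16 | T2 16-18 | T1 18-20 | T4 20-22 | T3 22-24 | T5 24-26 | T6 26-28 | T7 28-30 | T2 30-32 | T1 32-34 | T4 34-36 | T3 36-38 | T5 38-40 | T6 40-42 | T7 42-44 | T2 44-46 | T1 46-48 | T4 48-50 | T3 50-51 | T6 51-53 | T7 53-55 | T4 55-57 | T6 57-59 | T7 59-61 | T4 61-63 | T6 63-65 | T7 65-67 | T4 67-70 |
Completion: T1=48  T2=46  T3=51  T4=70  T5=40  T6=65  T7=67
Turnaround (C−A): T1=48  T2=42  T3=46  T4=55  T5=23  T6=48  T7=49
Turnaround = completion − arrival: T1=48, T2=42, T3=46, T4=55, T5=23, T6=48, T7=49
Total turnaround = 48 + 42 + 46 + 55 + 23 + 48 + 49 = 311

311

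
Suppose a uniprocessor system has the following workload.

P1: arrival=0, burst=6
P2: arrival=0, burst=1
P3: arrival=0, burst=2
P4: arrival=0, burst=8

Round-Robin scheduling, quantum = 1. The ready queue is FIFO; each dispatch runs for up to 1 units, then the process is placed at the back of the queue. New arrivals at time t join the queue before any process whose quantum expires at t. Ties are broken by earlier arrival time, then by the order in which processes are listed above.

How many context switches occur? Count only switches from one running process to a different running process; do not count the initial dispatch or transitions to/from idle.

Gantt: | P1 0-1 | P2 1-2 | P3 2-3 | P4 3-4 | P1 4-5 | P3 5-6 | P4 6-7 | P1 7-8 | P4 8-9 | P1 9-10 | P4 10-11 | P1 11-12 | P4 12-13 | P1 13-14 | P4 14-17 |
Completion: P1=14  P2=2  P3=6  P4=17
Turnaround (C−A): P1=14  P2=2  P3=6  P4=17

14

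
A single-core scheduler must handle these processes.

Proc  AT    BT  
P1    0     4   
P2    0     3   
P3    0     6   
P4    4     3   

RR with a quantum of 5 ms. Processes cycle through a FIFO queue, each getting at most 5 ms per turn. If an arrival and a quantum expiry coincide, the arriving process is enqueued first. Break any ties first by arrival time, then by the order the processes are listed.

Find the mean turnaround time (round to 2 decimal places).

Schedule: | P1 0-4 | P2 4-7 | P3 7-12 | P4 12-15 | P3 15-16 |
Completion: P1=4  P2=7  P3=16  P4=15
Turnaround times: P1=4, P2=7, P3=16, P4=11
Average turnaround = (4+7+16+11) / 4 = 38/4 = 9.50

9.50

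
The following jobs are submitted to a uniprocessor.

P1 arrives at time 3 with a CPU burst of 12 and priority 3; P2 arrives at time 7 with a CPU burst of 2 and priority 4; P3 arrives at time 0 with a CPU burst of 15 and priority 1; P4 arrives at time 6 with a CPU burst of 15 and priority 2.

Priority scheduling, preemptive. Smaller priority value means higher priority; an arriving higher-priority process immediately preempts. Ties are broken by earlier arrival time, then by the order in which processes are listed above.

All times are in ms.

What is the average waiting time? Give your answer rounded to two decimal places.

17.75

Schedule: | P3 0-15 | P4 15-30 | P1 30-42 | P2 42-44 |
Completion: P1=42  P2=44  P3=15  P4=30
Waiting times: P1=27, P2=35, P3=0, P4=9
Average waiting = (27+35+0+9) / 4 = 71/4 = 17.75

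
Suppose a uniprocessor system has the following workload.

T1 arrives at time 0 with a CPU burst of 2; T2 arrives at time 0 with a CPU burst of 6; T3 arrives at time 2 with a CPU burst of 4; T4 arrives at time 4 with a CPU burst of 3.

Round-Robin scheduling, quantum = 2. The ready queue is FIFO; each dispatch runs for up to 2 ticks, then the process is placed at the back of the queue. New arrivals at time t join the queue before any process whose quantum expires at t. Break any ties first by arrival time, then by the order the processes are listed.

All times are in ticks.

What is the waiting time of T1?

Schedule: | T1 0-2 | T2 2-4 | T3 4-6 | T4 6-8 | T2 8-10 | T3 10-12 | T4 12-13 | T2 13-15 |
Completion: T1=2  T2=15  T3=12  T4=13
Waiting(T1) = turnaround − burst = 2 − 2 = 0

0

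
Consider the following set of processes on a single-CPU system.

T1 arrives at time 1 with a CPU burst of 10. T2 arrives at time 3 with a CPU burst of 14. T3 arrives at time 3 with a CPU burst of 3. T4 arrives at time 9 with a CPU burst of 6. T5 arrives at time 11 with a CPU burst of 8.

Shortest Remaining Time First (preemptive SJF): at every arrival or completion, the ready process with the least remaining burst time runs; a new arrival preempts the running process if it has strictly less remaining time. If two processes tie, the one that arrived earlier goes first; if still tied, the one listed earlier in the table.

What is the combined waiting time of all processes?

Schedule: | idle 0-1 | T1 1-3 | T3 3-6 | T1 6-14 | T4 14-20 | T5 20-28 | T2 28-42 |
Completion: T1=14  T2=42  T3=6  T4=20  T5=28
Turnaround (C−A): T1=13  T2=39  T3=3  T4=11  T5=17
Waiting = turnaround − burst: T1=3, T2=25, T3=0, T4=5, T5=9
Total waiting = 3 + 25 + 0 + 5 + 9 = 42

42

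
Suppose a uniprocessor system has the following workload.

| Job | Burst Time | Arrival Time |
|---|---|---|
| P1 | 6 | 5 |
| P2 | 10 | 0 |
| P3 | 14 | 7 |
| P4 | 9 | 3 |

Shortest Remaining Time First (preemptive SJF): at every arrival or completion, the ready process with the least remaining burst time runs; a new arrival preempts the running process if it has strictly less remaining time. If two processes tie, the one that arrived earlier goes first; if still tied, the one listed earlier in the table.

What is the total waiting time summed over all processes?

36

Gantt: | P2 0-10 | P1 10-16 | P4 16-25 | P3 25-39 |
Completion: P1=16  P2=10  P3=39  P4=25
Waiting = turnaround − burst: P1=5, P2=0, P3=18, P4=13
Total waiting = 5 + 0 + 18 + 13 = 36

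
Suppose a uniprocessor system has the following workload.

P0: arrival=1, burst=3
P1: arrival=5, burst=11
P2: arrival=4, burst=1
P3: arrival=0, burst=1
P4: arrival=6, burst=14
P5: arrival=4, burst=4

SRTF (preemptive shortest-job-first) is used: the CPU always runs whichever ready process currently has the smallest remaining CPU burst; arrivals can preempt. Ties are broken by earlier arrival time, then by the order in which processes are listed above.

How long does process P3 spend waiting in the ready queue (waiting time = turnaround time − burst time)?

Gantt: | P3 0-1 | P0 1-4 | P2 4-5 | P5 5-9 | P1 9-20 | P4 20-34 |
Completion: P0=4  P1=20  P2=5  P3=1  P4=34  P5=9
Waiting(P3) = turnaround − burst = 1 − 1 = 0

0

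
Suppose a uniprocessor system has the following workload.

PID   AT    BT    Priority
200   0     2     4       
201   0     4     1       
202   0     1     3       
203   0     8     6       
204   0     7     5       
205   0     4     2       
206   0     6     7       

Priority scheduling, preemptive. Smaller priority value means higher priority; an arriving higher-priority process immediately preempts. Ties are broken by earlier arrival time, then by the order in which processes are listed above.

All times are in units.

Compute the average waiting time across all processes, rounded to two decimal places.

10.86

Schedule: | 201 0-4 | 205 4-8 | 202 8-9 | 200 9-11 | 204 11-18 | 203 18-26 | 206 26-32 |
Completion: 200=11  201=4  202=9  203=26  204=18  205=8  206=32
Waiting times: 200=9, 201=0, 202=8, 203=18, 204=11, 205=4, 206=26
Average waiting = (9+0+8+18+11+4+26) / 7 = 76/7 = 10.86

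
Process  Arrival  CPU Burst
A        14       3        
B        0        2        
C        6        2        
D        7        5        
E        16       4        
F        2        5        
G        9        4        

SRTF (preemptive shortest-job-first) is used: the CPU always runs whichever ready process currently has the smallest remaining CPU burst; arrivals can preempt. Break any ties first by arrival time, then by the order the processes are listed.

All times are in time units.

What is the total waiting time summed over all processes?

Gantt: | B 0-2 | F 2-7 | C 7-9 | G 9-13 | D 13-14 | A 14-17 | D 17-21 | E 21-25 |
Completion: A=17  B=2  C=9  D=21  E=25  F=7  G=13
Waiting = turnaround − burst: A=0, B=0, C=1, D=9, E=5, F=0, G=0
Total waiting = 0 + 0 + 1 + 9 + 5 + 0 + 0 = 15

15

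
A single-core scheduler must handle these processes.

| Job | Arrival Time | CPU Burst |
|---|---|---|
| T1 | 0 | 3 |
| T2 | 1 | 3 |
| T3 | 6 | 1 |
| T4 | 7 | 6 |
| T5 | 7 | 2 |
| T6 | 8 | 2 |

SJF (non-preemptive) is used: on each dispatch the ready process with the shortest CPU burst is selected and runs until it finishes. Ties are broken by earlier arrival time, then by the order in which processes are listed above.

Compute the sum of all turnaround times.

Timeline: | T1 0-3 | T2 3-6 | T3 6-7 | T5 7-9 | T6 9-11 | T4 11-17 |
Completion: T1=3  T2=6  T3=7  T4=17  T5=9  T6=11
Turnaround (C−A): T1=3  T2=5  T3=1  T4=10  T5=2  T6=3
Turnaround = completion − arrival: T1=3, T2=5, T3=1, T4=10, T5=2, T6=3
Total turnaround = 3 + 5 + 1 + 10 + 2 + 3 = 24

24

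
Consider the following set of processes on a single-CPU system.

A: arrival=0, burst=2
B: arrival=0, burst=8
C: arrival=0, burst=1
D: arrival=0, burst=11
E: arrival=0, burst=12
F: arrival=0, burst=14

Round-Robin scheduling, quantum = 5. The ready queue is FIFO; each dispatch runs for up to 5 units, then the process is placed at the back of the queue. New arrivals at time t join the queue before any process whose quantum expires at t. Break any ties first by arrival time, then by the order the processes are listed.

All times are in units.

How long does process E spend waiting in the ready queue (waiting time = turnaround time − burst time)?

32

Gantt: | A 0-2 | B 2-7 | C 7-8 | D 8-13 | E 13-18 | F 18-23 | B 23-26 | D 26-31 | E 31-36 | F 36-41 | D 41-42 | E 42-44 | F 44-48 |
Completion: A=2  B=26  C=8  D=42  E=44  F=48
Turnaround (C−A): A=2  B=26  C=8  D=42  E=44  F=48
Waiting(E) = turnaround − burst = 44 − 12 = 32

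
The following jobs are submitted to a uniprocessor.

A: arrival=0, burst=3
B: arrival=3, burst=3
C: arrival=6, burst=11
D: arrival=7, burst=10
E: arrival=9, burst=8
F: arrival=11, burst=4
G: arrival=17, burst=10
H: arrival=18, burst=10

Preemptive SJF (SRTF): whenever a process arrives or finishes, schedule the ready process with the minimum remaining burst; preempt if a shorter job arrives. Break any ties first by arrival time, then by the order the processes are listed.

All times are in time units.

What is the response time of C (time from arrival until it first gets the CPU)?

Timeline: | A 0-3 | B 3-6 | C 6-11 | F 11-15 | C 15-21 | E 21-29 | D 29-39 | G 39-49 | H 49-59 |
Completion: A=3  B=6  C=21  D=39  E=29  F=15  G=49  H=59
Turnaround (C−A): A=3  B=3  C=15  D=32  E=20  F=4  G=32  H=41
Response(C) = first start − arrival = 6 − 6 = 0

0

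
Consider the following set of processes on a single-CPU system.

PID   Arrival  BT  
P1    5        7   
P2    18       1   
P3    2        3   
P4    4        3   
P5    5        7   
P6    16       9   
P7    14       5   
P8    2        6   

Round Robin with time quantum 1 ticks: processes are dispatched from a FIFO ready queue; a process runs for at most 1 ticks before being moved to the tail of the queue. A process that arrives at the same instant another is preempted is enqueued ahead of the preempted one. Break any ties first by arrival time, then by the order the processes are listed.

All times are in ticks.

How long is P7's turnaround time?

Gantt: | idle 0-2 | P3 2-3 | P8 3-4 | P3 4-5 | P4 5-6 | P8 6-7 | P1 7-8 | P5 8-9 | P3 9-10 | P4 10-11 | P8 11-12 | P1 12-13 | P5 13-14 | P4 14-15 | P8 15-16 | P1 16-17 | P7 17-18 | P5 18-19 | P6 19-20 | P8 20-21 | P1 21-22 | P2 22-23 | P7 23-24 | P5 24-25 | P6 25-26 | P8 26-27 | P1 27-28 | P7 28-29 | P5 29-30 | P6 30-31 | P1 31-32 | P7 32-33 | P5 33-34 | P6 34-35 | P1 35-36 | P7 36-37 | P5 37-38 | P6 38-43 |
Completion: P1=36  P2=23  P3=10  P4=15  P5=38  P6=43  P7=37  P8=27
Turnaround (C−A): P1=31  P2=5  P3=8  P4=11  P5=33  P6=27  P7=23  P8=25
Turnaround(P7) = completion − arrival = 37 − 14 = 23

23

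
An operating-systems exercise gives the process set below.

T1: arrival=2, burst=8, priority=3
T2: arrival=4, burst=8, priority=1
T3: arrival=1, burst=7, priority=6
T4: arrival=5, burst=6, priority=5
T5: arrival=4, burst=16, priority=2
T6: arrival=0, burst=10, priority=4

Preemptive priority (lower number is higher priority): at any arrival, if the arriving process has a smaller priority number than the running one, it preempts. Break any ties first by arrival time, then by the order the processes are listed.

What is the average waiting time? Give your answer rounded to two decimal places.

Schedule: | T6 0-2 | T1 2-4 | T2 4-12 | T5 12-28 | T1 28-34 | T6 34-42 | T4 42-48 | T3 48-55 |
Completion: T1=34  T2=12  T3=55  T4=48  T5=28  T6=42
Turnaround (C−A): T1=32  T2=8  T3=54  T4=43  T5=24  T6=42
Waiting times: T1=24, T2=0, T3=47, T4=37, T5=8, T6=32
Average waiting = (24+0+47+37+8+32) / 6 = 148/6 = 24.67

24.67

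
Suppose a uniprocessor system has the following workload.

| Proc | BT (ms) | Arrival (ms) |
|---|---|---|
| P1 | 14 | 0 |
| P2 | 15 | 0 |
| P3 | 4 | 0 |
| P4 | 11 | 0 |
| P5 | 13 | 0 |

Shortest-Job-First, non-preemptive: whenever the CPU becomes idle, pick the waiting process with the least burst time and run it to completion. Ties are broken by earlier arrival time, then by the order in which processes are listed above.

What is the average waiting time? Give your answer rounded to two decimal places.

17.80

Gantt: | P3 0-4 | P4 4-15 | P5 15-28 | P1 28-42 | P2 42-57 |
Completion: P1=42  P2=57  P3=4  P4=15  P5=28
Turnaround (C−A): P1=42  P2=57  P3=4  P4=15  P5=28
Waiting times: P1=28, P2=42, P3=0, P4=4, P5=15
Average waiting = (28+42+0+4+15) / 5 = 89/5 = 17.80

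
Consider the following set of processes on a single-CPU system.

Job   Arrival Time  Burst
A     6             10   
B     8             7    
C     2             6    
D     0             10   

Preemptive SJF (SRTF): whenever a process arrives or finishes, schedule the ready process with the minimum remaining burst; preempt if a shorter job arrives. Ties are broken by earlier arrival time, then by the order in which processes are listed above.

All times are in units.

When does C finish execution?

Schedule: | D 0-2 | C 2-8 | B 8-15 | D 15-23 | A 23-33 |
Completion: A=33  B=15  C=8  D=23
Turnaround (C−A): A=27  B=7  C=6  D=23

8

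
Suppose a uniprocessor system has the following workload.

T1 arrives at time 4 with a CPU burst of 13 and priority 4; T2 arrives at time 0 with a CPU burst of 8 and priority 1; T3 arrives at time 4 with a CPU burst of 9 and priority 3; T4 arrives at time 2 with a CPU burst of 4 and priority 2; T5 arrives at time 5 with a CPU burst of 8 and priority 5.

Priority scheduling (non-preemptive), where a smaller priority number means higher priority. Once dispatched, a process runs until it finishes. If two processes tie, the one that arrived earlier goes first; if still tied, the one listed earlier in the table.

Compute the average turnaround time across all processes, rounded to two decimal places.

20.40

Timeline: | T2 0-8 | T4 8-12 | T3 12-21 | T1 21-34 | T5 34-42 |
Completion: T1=34  T2=8  T3=21  T4=12  T5=42
Turnaround times: T1=30, T2=8, T3=17, T4=10, T5=37
Average turnaround = (30+8+17+10+37) / 5 = 102/5 = 20.40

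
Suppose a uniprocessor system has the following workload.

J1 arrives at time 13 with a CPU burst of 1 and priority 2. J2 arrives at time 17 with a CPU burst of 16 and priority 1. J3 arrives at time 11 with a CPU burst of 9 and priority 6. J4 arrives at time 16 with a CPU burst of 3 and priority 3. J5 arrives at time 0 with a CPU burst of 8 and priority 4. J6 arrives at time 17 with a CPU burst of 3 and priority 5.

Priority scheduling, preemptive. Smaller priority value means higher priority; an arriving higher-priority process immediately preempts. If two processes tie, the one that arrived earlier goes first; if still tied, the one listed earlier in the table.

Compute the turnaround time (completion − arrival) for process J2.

Timeline: | J5 0-8 | idle 8-11 | J3 11-13 | J1 13-14 | J3 14-16 | J4 16-17 | J2 17-33 | J4 33-35 | J6 35-38 | J3 38-43 |
Completion: J1=14  J2=33  J3=43  J4=35  J5=8  J6=38
Turnaround(J2) = completion − arrival = 33 − 17 = 16

16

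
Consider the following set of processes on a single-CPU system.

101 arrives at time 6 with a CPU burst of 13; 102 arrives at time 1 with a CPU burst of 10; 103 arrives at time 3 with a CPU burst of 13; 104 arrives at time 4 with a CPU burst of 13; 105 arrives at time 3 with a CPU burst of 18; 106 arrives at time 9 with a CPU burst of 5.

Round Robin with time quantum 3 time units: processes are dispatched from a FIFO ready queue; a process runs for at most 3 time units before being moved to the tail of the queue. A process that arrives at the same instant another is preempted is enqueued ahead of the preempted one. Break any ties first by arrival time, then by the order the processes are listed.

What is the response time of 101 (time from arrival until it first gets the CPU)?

10

Timeline: | idle 0-1 | 102 1-4 | 103 4-7 | 105 7-10 | 104 10-13 | 102 13-16 | 101 16-19 | 103 19-22 | 106 22-25 | 105 25-28 | 104 28-31 | 102 31-34 | 101 34-37 | 103 37-40 | 106 40-42 | 105 42-45 | 104 45-48 | 102 48-49 | 101 49-52 | 103 52-55 | 105 55-58 | 104 58-61 | 101 61-64 | 103 64-65 | 105 65-68 | 104 68-69 | 101 69-70 | 105 70-73 |
Completion: 101=70  102=49  103=65  104=69  105=73  106=42
Turnaround (C−A): 101=64  102=48  103=62  104=65  105=70  106=33
Response(101) = first start − arrival = 16 − 6 = 10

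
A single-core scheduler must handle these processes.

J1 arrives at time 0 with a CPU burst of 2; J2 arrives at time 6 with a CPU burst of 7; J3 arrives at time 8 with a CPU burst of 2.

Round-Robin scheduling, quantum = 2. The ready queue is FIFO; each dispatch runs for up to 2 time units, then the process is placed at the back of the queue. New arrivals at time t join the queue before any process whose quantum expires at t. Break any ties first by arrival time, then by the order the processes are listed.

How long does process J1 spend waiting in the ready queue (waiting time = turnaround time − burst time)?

0

Schedule: | J1 0-2 | idle 2-6 | J2 6-8 | J3 8-10 | J2 10-15 |
Completion: J1=2  J2=15  J3=10
Turnaround (C−A): J1=2  J2=9  J3=2
Waiting(J1) = turnaround − burst = 2 − 2 = 0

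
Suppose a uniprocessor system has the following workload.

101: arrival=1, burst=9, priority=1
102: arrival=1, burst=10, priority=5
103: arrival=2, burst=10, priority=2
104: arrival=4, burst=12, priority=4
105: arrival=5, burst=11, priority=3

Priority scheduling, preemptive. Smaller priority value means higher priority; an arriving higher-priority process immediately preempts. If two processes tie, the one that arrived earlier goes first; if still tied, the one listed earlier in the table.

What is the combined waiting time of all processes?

92

Schedule: | idle 0-1 | 101 1-10 | 103 10-20 | 105 20-31 | 104 31-43 | 102 43-53 |
Completion: 101=10  102=53  103=20  104=43  105=31
Turnaround (C−A): 101=9  102=52  103=18  104=39  105=26
Waiting = turnaround − burst: 101=0, 102=42, 103=8, 104=27, 105=15
Total waiting = 0 + 42 + 8 + 27 + 15 = 92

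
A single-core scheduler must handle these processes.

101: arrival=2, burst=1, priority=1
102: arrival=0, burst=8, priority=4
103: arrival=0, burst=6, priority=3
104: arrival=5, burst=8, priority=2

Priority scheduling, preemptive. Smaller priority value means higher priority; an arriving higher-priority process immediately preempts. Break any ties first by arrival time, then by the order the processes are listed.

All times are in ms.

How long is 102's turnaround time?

23

Gantt: | 103 0-2 | 101 2-3 | 103 3-5 | 104 5-13 | 103 13-15 | 102 15-23 |
Completion: 101=3  102=23  103=15  104=13
Turnaround (C−A): 101=1  102=23  103=15  104=8
Turnaround(102) = completion − arrival = 23 − 0 = 23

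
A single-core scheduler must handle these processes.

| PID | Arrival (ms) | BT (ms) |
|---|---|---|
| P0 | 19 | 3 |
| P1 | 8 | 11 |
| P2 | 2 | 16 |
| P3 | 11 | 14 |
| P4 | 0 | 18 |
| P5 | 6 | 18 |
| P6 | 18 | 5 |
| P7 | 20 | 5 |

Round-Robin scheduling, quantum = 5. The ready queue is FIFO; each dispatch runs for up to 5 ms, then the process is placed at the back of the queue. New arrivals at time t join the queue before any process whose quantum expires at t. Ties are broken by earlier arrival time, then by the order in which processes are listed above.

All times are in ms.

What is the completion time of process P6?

45

Schedule: | P4 0-5 | P2 5-10 | P4 10-15 | P5 15-20 | P1 20-25 | P2 25-30 | P3 30-35 | P4 35-40 | P6 40-45 | P0 45-48 | P7 48-53 | P5 53-58 | P1 58-63 | P2 63-68 | P3 68-73 | P4 73-76 | P5 76-81 | P1 81-82 | P2 82-83 | P3 83-87 | P5 87-90 |
Completion: P0=48  P1=82  P2=83  P3=87  P4=76  P5=90  P6=45  P7=53
Turnaround (C−A): P0=29  P1=74  P2=81  P3=76  P4=76  P5=84  P6=27  P7=33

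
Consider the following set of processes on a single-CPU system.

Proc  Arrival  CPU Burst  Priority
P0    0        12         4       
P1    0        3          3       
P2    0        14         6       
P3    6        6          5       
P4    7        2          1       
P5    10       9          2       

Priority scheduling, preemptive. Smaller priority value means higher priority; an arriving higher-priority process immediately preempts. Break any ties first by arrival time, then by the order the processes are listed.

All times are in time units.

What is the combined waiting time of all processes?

66

Timeline: | P1 0-3 | P0 3-7 | P4 7-9 | P0 9-10 | P5 10-19 | P0 19-26 | P3 26-32 | P2 32-46 |
Completion: P0=26  P1=3  P2=46  P3=32  P4=9  P5=19
Waiting = turnaround − burst: P0=14, P1=0, P2=32, P3=20, P4=0, P5=0
Total waiting = 14 + 0 + 32 + 20 + 0 + 0 = 66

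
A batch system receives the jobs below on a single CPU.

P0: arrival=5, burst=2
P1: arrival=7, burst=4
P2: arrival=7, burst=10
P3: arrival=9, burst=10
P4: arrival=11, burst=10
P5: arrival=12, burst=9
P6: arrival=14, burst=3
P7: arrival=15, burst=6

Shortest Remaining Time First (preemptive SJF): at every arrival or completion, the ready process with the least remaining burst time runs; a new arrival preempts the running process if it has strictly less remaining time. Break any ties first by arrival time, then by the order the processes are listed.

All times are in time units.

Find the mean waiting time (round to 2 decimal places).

12.63

Gantt: | idle 0-5 | P0 5-7 | P1 7-11 | P2 11-14 | P6 14-17 | P7 17-23 | P2 23-30 | P5 30-39 | P3 39-49 | P4 49-59 |
Completion: P0=7  P1=11  P2=30  P3=49  P4=59  P5=39  P6=17  P7=23
Turnaround (C−A): P0=2  P1=4  P2=23  P3=40  P4=48  P5=27  P6=3  P7=8
Waiting times: P0=0, P1=0, P2=13, P3=30, P4=38, P5=18, P6=0, P7=2
Average waiting = (0+0+13+30+38+18+0+2) / 8 = 101/8 = 12.63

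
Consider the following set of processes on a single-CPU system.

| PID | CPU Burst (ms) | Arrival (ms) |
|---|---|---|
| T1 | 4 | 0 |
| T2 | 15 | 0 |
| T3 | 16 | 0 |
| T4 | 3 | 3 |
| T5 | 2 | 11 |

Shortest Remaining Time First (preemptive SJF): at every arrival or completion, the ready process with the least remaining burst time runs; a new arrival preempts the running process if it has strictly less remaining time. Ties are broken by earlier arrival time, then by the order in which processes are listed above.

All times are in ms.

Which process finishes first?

T1

Schedule: | T1 0-4 | T4 4-7 | T2 7-11 | T5 11-13 | T2 13-24 | T3 24-40 |
Completion: T1=4  T2=24  T3=40  T4=7  T5=13
Turnaround (C−A): T1=4  T2=24  T3=40  T4=4  T5=2
Finish order: T1 → T4 → T5 → T2 → T3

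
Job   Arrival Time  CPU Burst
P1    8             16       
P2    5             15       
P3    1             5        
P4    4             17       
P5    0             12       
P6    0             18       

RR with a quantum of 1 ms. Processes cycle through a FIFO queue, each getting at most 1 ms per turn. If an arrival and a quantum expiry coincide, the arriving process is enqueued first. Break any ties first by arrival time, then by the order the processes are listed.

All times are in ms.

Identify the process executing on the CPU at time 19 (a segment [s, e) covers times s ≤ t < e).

Gantt: | P5 0-1 | P6 1-2 | P3 2-3 | P5 3-4 | P6 4-5 | P3 5-6 | P4 6-7 | P5 7-8 | P2 8-9 | P6 9-10 | P3 10-11 | P4 11-12 | P1 12-13 | P5 13-14 | P2 14-15 | P6 15-16 | P3 16-17 | P4 17-18 | P1 18-19 | P5 19-20 | P2 20-21 | P6 21-22 | P3 22-23 | P4 23-24 | P1 24-25 | P5 25-26 | P2 26-27 | P6 27-28 | P4 28-29 | P1 29-30 | P5 30-31 | P2 31-32 | P6 32-33 | P4 33-34 | P1 34-35 | P5 35-36 | P2 36-37 | P6 37-38 | P4 38-39 | P1 39-40 | P5 40-41 | P2 41-42 | P6 42-43 | P4 43-44 | P1 44-45 | P5 45-46 | P2 46-47 | P6 47-48 | P4 48-49 | P1 49-50 | P5 50-51 | P2 51-52 | P6 52-53 | P4 53-54 | P1 54-55 | P5 55-56 | P2 56-57 | P6 57-58 | P4 58-59 | P1 59-60 | P2 60-61 | P6 61-62 | P4 62-63 | P1 63-64 | P2 64-65 | P6 65-66 | P4 66-67 | P1 67-68 | P2 68-69 | P6 69-70 | P4 70-71 | P1 71-72 | P2 72-73 | P6 73-74 | P4 74-75 | P1 75-76 | P2 76-77 | P6 77-78 | P4 78-79 | P1 79-80 | P6 80-81 | P4 81-82 | P1 82-83 |
Completion: P1=83  P2=77  P3=23  P4=82  P5=56  P6=81

P5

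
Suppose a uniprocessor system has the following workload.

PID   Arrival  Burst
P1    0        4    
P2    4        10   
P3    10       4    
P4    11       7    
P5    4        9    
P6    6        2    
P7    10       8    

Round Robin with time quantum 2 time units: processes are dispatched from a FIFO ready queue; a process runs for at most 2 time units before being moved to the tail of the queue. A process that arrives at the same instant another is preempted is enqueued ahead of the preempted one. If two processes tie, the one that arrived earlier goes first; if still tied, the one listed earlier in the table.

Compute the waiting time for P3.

Timeline: | P1 0-4 | P2 4-6 | P5 6-8 | P6 8-10 | P2 10-12 | P5 12-14 | P3 14-16 | P7 16-18 | P4 18-20 | P2 20-22 | P5 22-24 | P3 24-26 | P7 26-28 | P4 28-30 | P2 30-32 | P5 32-34 | P7 34-36 | P4 36-38 | P2 38-40 | P5 40-41 | P7 41-43 | P4 43-44 |
Completion: P1=4  P2=40  P3=26  P4=44  P5=41  P6=10  P7=43
Turnaround (C−A): P1=4  P2=36  P3=16  P4=33  P5=37  P6=4  P7=33
Waiting(P3) = turnaround − burst = 16 − 4 = 12

12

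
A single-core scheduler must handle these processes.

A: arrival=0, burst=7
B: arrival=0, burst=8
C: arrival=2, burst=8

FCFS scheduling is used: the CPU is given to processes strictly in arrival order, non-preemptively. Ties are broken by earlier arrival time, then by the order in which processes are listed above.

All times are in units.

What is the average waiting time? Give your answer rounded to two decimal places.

6.67

Gantt: | A 0-7 | B 7-15 | C 15-23 |
Completion: A=7  B=15  C=23
Turnaround (C−A): A=7  B=15  C=21
Waiting times: A=0, B=7, C=13
Average waiting = (0+7+13) / 3 = 20/3 = 6.67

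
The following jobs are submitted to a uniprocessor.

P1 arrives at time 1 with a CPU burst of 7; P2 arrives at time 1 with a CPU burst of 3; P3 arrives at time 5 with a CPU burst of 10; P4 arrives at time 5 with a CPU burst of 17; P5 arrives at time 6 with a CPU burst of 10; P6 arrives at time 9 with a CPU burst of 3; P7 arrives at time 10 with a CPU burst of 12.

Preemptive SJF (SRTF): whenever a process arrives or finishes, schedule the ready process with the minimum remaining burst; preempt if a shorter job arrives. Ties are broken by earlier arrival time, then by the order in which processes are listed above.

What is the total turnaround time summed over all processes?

159

Schedule: | idle 0-1 | P2 1-4 | P1 4-11 | P6 11-14 | P3 14-24 | P5 24-34 | P7 34-46 | P4 46-63 |
Completion: P1=11  P2=4  P3=24  P4=63  P5=34  P6=14  P7=46
Turnaround = completion − arrival: P1=10, P2=3, P3=19, P4=58, P5=28, P6=5, P7=36
Total turnaround = 10 + 3 + 19 + 58 + 28 + 5 + 36 = 159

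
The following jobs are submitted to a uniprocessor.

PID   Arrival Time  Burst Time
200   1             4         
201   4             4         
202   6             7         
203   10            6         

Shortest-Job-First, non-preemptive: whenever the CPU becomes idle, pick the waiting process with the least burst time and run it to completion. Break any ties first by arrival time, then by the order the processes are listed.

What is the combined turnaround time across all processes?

31

Timeline: | idle 0-1 | 200 1-5 | 201 5-9 | 202 9-16 | 203 16-22 |
Completion: 200=5  201=9  202=16  203=22
Turnaround (C−A): 200=4  201=5  202=10  203=12
Turnaround = completion − arrival: 200=4, 201=5, 202=10, 203=12
Total turnaround = 4 + 5 + 10 + 12 = 31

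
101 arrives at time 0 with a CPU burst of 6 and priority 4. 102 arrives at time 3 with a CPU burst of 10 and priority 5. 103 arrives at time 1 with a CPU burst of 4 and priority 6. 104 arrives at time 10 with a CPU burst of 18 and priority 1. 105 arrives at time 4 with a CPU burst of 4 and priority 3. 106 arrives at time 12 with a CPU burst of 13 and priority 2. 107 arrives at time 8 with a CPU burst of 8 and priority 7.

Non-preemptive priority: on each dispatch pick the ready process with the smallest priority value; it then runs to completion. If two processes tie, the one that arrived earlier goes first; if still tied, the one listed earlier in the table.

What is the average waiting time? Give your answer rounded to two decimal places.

21.86

Timeline: | 101 0-6 | 105 6-10 | 104 10-28 | 106 28-41 | 102 41-51 | 103 51-55 | 107 55-63 |
Completion: 101=6  102=51  103=55  104=28  105=10  106=41  107=63
Waiting times: 101=0, 102=38, 103=50, 104=0, 105=2, 106=16, 107=47
Average waiting = (0+38+50+0+2+16+47) / 7 = 153/7 = 21.86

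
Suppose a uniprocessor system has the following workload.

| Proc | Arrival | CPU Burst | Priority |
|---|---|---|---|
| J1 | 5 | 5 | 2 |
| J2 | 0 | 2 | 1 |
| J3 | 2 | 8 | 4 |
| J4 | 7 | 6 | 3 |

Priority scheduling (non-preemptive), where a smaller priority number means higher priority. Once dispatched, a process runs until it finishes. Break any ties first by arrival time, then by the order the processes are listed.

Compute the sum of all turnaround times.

Timeline: | J2 0-2 | J3 2-10 | J1 10-15 | J4 15-21 |
Completion: J1=15  J2=2  J3=10  J4=21
Turnaround = completion − arrival: J1=10, J2=2, J3=8, J4=14
Total turnaround = 10 + 2 + 8 + 14 = 34

34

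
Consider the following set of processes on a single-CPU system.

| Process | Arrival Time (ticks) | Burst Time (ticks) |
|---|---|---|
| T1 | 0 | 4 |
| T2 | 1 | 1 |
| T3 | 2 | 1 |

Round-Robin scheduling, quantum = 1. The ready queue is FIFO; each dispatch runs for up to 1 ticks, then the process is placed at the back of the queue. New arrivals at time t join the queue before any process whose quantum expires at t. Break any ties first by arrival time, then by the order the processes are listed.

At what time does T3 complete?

Timeline: | T1 0-1 | T2 1-2 | T1 2-3 | T3 3-4 | T1 4-6 |
Completion: T1=6  T2=2  T3=4
Turnaround (C−A): T1=6  T2=1  T3=2

4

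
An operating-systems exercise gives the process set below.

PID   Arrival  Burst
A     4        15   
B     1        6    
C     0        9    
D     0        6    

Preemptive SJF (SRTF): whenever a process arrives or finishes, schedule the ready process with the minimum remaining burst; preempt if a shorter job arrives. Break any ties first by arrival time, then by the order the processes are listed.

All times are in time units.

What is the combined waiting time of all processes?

Schedule: | D 0-6 | B 6-12 | C 12-21 | A 21-36 |
Completion: A=36  B=12  C=21  D=6
Waiting = turnaround − burst: A=17, B=5, C=12, D=0
Total waiting = 17 + 5 + 12 + 0 = 34

34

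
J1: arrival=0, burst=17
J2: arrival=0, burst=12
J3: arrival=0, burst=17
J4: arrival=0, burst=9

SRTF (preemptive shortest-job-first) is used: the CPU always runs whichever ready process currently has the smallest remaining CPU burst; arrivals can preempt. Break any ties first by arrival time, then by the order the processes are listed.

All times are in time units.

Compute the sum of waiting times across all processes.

Schedule: | J4 0-9 | J2 9-21 | J1 21-38 | J3 38-55 |
Completion: J1=38  J2=21  J3=55  J4=9
Turnaround (C−A): J1=38  J2=21  J3=55  J4=9
Waiting = turnaround − burst: J1=21, J2=9, J3=38, J4=0
Total waiting = 21 + 9 + 38 + 0 = 68

68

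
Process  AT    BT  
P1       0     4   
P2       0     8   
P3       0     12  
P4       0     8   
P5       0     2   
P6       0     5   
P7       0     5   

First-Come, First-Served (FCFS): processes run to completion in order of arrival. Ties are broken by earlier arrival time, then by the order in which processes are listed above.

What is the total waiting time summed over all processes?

145

Schedule: | P1 0-4 | P2 4-12 | P3 12-24 | P4 24-32 | P5 32-34 | P6 34-39 | P7 39-44 |
Completion: P1=4  P2=12  P3=24  P4=32  P5=34  P6=39  P7=44
Turnaround (C−A): P1=4  P2=12  P3=24  P4=32  P5=34  P6=39  P7=44
Waiting = turnaround − burst: P1=0, P2=4, P3=12, P4=24, P5=32, P6=34, P7=39
Total waiting = 0 + 4 + 12 + 24 + 32 + 34 + 39 = 145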